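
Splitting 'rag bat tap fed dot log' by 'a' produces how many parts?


Splitting by 'a' breaks the string at each occurrence of the separator.
Text: 'rag bat tap fed dot log'
Parts after split:
  Part 1: 'r'
  Part 2: 'g b'
  Part 3: 't t'
  Part 4: 'p fed dot log'
Total parts: 4

4


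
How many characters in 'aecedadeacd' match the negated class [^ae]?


Negated class [^ae] matches any char NOT in {a, e}
Scanning 'aecedadeacd':
  pos 0: 'a' -> no (excluded)
  pos 1: 'e' -> no (excluded)
  pos 2: 'c' -> MATCH
  pos 3: 'e' -> no (excluded)
  pos 4: 'd' -> MATCH
  pos 5: 'a' -> no (excluded)
  pos 6: 'd' -> MATCH
  pos 7: 'e' -> no (excluded)
  pos 8: 'a' -> no (excluded)
  pos 9: 'c' -> MATCH
  pos 10: 'd' -> MATCH
Total matches: 5

5


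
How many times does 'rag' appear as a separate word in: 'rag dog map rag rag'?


Scanning each word for exact match 'rag':
  Word 1: 'rag' -> MATCH
  Word 2: 'dog' -> no
  Word 3: 'map' -> no
  Word 4: 'rag' -> MATCH
  Word 5: 'rag' -> MATCH
Total matches: 3

3


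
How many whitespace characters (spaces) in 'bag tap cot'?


\s matches whitespace characters (spaces, tabs, etc.).
Text: 'bag tap cot'
This text has 3 words separated by spaces.
Number of spaces = number of words - 1 = 3 - 1 = 2

2


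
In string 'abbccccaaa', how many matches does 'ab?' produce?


Pattern 'ab?' matches 'a' optionally followed by 'b'.
String: 'abbccccaaa'
Scanning left to right for 'a' then checking next char:
  Match 1: 'ab' (a followed by b)
  Match 2: 'a' (a not followed by b)
  Match 3: 'a' (a not followed by b)
  Match 4: 'a' (a not followed by b)
Total matches: 4

4


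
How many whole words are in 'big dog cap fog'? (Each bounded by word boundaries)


Word boundaries (\b) mark the start/end of each word.
Text: 'big dog cap fog'
Splitting by whitespace:
  Word 1: 'big'
  Word 2: 'dog'
  Word 3: 'cap'
  Word 4: 'fog'
Total whole words: 4

4


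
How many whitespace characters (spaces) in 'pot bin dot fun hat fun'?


\s matches whitespace characters (spaces, tabs, etc.).
Text: 'pot bin dot fun hat fun'
This text has 6 words separated by spaces.
Number of spaces = number of words - 1 = 6 - 1 = 5

5


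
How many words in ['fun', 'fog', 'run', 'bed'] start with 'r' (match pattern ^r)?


Pattern ^r anchors to start of word. Check which words begin with 'r':
  'fun' -> no
  'fog' -> no
  'run' -> MATCH (starts with 'r')
  'bed' -> no
Matching words: ['run']
Count: 1

1


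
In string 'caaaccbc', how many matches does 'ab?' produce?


Pattern 'ab?' matches 'a' optionally followed by 'b'.
String: 'caaaccbc'
Scanning left to right for 'a' then checking next char:
  Match 1: 'a' (a not followed by b)
  Match 2: 'a' (a not followed by b)
  Match 3: 'a' (a not followed by b)
Total matches: 3

3


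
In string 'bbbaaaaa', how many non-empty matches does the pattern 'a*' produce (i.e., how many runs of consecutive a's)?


Pattern 'a*' matches zero or more a's. We want non-empty runs of consecutive a's.
String: 'bbbaaaaa'
Walking through the string to find runs of a's:
  Run 1: positions 3-7 -> 'aaaaa'
Non-empty runs found: ['aaaaa']
Count: 1

1


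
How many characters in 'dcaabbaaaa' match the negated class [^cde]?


Negated class [^cde] matches any char NOT in {c, d, e}
Scanning 'dcaabbaaaa':
  pos 0: 'd' -> no (excluded)
  pos 1: 'c' -> no (excluded)
  pos 2: 'a' -> MATCH
  pos 3: 'a' -> MATCH
  pos 4: 'b' -> MATCH
  pos 5: 'b' -> MATCH
  pos 6: 'a' -> MATCH
  pos 7: 'a' -> MATCH
  pos 8: 'a' -> MATCH
  pos 9: 'a' -> MATCH
Total matches: 8

8


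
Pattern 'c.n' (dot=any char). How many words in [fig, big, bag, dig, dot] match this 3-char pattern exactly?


Pattern 'c.n' means: starts with 'c', any single char, ends with 'n'.
Checking each word (must be exactly 3 chars):
  'fig' (len=3): no
  'big' (len=3): no
  'bag' (len=3): no
  'dig' (len=3): no
  'dot' (len=3): no
Matching words: []
Total: 0

0


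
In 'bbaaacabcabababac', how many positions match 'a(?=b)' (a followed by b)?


Lookahead 'a(?=b)' matches 'a' only when followed by 'b'.
String: 'bbaaacabcabababac'
Checking each position where char is 'a':
  pos 2: 'a' -> no (next='a')
  pos 3: 'a' -> no (next='a')
  pos 4: 'a' -> no (next='c')
  pos 6: 'a' -> MATCH (next='b')
  pos 9: 'a' -> MATCH (next='b')
  pos 11: 'a' -> MATCH (next='b')
  pos 13: 'a' -> MATCH (next='b')
  pos 15: 'a' -> no (next='c')
Matching positions: [6, 9, 11, 13]
Count: 4

4


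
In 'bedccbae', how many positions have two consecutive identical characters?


Looking for consecutive identical characters in 'bedccbae':
  pos 0-1: 'b' vs 'e' -> different
  pos 1-2: 'e' vs 'd' -> different
  pos 2-3: 'd' vs 'c' -> different
  pos 3-4: 'c' vs 'c' -> MATCH ('cc')
  pos 4-5: 'c' vs 'b' -> different
  pos 5-6: 'b' vs 'a' -> different
  pos 6-7: 'a' vs 'e' -> different
Consecutive identical pairs: ['cc']
Count: 1

1


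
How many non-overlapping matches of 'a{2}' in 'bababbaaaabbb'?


Pattern 'a{2}' matches exactly 2 consecutive a's (greedy, non-overlapping).
String: 'bababbaaaabbb'
Scanning for runs of a's:
  Run at pos 1: 'a' (length 1) -> 0 match(es)
  Run at pos 3: 'a' (length 1) -> 0 match(es)
  Run at pos 6: 'aaaa' (length 4) -> 2 match(es)
Matches found: ['aa', 'aa']
Total: 2

2


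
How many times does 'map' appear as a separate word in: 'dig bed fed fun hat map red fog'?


Scanning each word for exact match 'map':
  Word 1: 'dig' -> no
  Word 2: 'bed' -> no
  Word 3: 'fed' -> no
  Word 4: 'fun' -> no
  Word 5: 'hat' -> no
  Word 6: 'map' -> MATCH
  Word 7: 'red' -> no
  Word 8: 'fog' -> no
Total matches: 1

1


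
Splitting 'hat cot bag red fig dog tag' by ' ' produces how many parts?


Splitting by ' ' breaks the string at each occurrence of the separator.
Text: 'hat cot bag red fig dog tag'
Parts after split:
  Part 1: 'hat'
  Part 2: 'cot'
  Part 3: 'bag'
  Part 4: 'red'
  Part 5: 'fig'
  Part 6: 'dog'
  Part 7: 'tag'
Total parts: 7

7


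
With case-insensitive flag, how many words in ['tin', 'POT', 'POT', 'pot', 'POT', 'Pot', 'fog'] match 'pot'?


Case-insensitive matching: compare each word's lowercase form to 'pot'.
  'tin' -> lower='tin' -> no
  'POT' -> lower='pot' -> MATCH
  'POT' -> lower='pot' -> MATCH
  'pot' -> lower='pot' -> MATCH
  'POT' -> lower='pot' -> MATCH
  'Pot' -> lower='pot' -> MATCH
  'fog' -> lower='fog' -> no
Matches: ['POT', 'POT', 'pot', 'POT', 'Pot']
Count: 5

5


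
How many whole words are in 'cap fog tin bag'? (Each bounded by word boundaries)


Word boundaries (\b) mark the start/end of each word.
Text: 'cap fog tin bag'
Splitting by whitespace:
  Word 1: 'cap'
  Word 2: 'fog'
  Word 3: 'tin'
  Word 4: 'bag'
Total whole words: 4

4


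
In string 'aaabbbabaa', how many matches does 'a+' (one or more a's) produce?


Pattern 'a+' matches one or more consecutive a's.
String: 'aaabbbabaa'
Scanning for runs of a:
  Match 1: 'aaa' (length 3)
  Match 2: 'a' (length 1)
  Match 3: 'aa' (length 2)
Total matches: 3

3


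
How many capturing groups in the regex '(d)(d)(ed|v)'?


To count capturing groups, count each '(' that starts a group.
Pattern: '(d)(d)(ed|v)'
Walking through the pattern:
  Position 0: '(' -> group #1
  Position 3: '(' -> group #2
  Position 6: '(' -> group #3
Total capturing groups: 3

3


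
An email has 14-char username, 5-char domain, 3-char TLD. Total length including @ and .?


An email address has format: username@domain.tld
Username length: 14
'@' character: 1
Domain length: 5
'.' character: 1
TLD length: 3
Total = 14 + 1 + 5 + 1 + 3 = 24

24


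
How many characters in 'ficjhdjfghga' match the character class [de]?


Character class [de] matches any of: {d, e}
Scanning string 'ficjhdjfghga' character by character:
  pos 0: 'f' -> no
  pos 1: 'i' -> no
  pos 2: 'c' -> no
  pos 3: 'j' -> no
  pos 4: 'h' -> no
  pos 5: 'd' -> MATCH
  pos 6: 'j' -> no
  pos 7: 'f' -> no
  pos 8: 'g' -> no
  pos 9: 'h' -> no
  pos 10: 'g' -> no
  pos 11: 'a' -> no
Total matches: 1

1


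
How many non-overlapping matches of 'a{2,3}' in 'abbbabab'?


Pattern 'a{2,3}' matches between 2 and 3 consecutive a's (greedy).
String: 'abbbabab'
Finding runs of a's and applying greedy matching:
  Run at pos 0: 'a' (length 1)
  Run at pos 4: 'a' (length 1)
  Run at pos 6: 'a' (length 1)
Matches: []
Count: 0

0


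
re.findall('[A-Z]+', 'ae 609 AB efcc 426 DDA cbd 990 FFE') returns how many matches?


Pattern '[A-Z]+' finds one or more uppercase letters.
Text: 'ae 609 AB efcc 426 DDA cbd 990 FFE'
Scanning for matches:
  Match 1: 'AB'
  Match 2: 'DDA'
  Match 3: 'FFE'
Total matches: 3

3


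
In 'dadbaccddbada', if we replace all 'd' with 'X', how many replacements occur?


re.sub('d', 'X', text) replaces every occurrence of 'd' with 'X'.
Text: 'dadbaccddbada'
Scanning for 'd':
  pos 0: 'd' -> replacement #1
  pos 2: 'd' -> replacement #2
  pos 7: 'd' -> replacement #3
  pos 8: 'd' -> replacement #4
  pos 11: 'd' -> replacement #5
Total replacements: 5

5


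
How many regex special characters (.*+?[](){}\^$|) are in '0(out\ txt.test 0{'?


Regex special characters are: . * + ? [ ] ( ) { } \ ^ $ |
Scanning '0(out\ txt.test 0{':
  pos 1: '(' -> SPECIAL
  pos 5: '\' -> SPECIAL
  pos 10: '.' -> SPECIAL
  pos 17: '{' -> SPECIAL
Special chars found: ['(', '\\', '.', '{']
Total: 4

4


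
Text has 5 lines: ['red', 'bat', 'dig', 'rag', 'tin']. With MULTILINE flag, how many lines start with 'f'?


With MULTILINE flag, ^ matches the start of each line.
Lines: ['red', 'bat', 'dig', 'rag', 'tin']
Checking which lines start with 'f':
  Line 1: 'red' -> no
  Line 2: 'bat' -> no
  Line 3: 'dig' -> no
  Line 4: 'rag' -> no
  Line 5: 'tin' -> no
Matching lines: []
Count: 0

0


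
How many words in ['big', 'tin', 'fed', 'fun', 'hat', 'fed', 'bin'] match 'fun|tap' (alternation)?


Alternation 'fun|tap' matches either 'fun' or 'tap'.
Checking each word:
  'big' -> no
  'tin' -> no
  'fed' -> no
  'fun' -> MATCH
  'hat' -> no
  'fed' -> no
  'bin' -> no
Matches: ['fun']
Count: 1

1


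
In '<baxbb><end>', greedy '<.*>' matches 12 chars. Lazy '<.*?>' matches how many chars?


Greedy '<.*>' tries to match as MUCH as possible.
Lazy '<.*?>' tries to match as LITTLE as possible.

String: '<baxbb><end>'
Greedy '<.*>' starts at first '<' and extends to the LAST '>': '<baxbb><end>' (12 chars)
Lazy '<.*?>' starts at first '<' and stops at the FIRST '>': '<baxbb>' (7 chars)

7


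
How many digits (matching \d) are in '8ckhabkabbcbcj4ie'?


\d matches any digit 0-9.
Scanning '8ckhabkabbcbcj4ie':
  pos 0: '8' -> DIGIT
  pos 14: '4' -> DIGIT
Digits found: ['8', '4']
Total: 2

2


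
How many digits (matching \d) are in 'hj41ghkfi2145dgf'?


\d matches any digit 0-9.
Scanning 'hj41ghkfi2145dgf':
  pos 2: '4' -> DIGIT
  pos 3: '1' -> DIGIT
  pos 9: '2' -> DIGIT
  pos 10: '1' -> DIGIT
  pos 11: '4' -> DIGIT
  pos 12: '5' -> DIGIT
Digits found: ['4', '1', '2', '1', '4', '5']
Total: 6

6


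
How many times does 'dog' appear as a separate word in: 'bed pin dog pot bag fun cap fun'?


Scanning each word for exact match 'dog':
  Word 1: 'bed' -> no
  Word 2: 'pin' -> no
  Word 3: 'dog' -> MATCH
  Word 4: 'pot' -> no
  Word 5: 'bag' -> no
  Word 6: 'fun' -> no
  Word 7: 'cap' -> no
  Word 8: 'fun' -> no
Total matches: 1

1


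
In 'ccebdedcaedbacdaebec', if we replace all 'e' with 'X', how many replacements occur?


re.sub('e', 'X', text) replaces every occurrence of 'e' with 'X'.
Text: 'ccebdedcaedbacdaebec'
Scanning for 'e':
  pos 2: 'e' -> replacement #1
  pos 5: 'e' -> replacement #2
  pos 9: 'e' -> replacement #3
  pos 16: 'e' -> replacement #4
  pos 18: 'e' -> replacement #5
Total replacements: 5

5


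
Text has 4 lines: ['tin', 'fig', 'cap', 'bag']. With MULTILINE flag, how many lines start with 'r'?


With MULTILINE flag, ^ matches the start of each line.
Lines: ['tin', 'fig', 'cap', 'bag']
Checking which lines start with 'r':
  Line 1: 'tin' -> no
  Line 2: 'fig' -> no
  Line 3: 'cap' -> no
  Line 4: 'bag' -> no
Matching lines: []
Count: 0

0


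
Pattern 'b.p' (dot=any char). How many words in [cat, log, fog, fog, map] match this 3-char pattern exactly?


Pattern 'b.p' means: starts with 'b', any single char, ends with 'p'.
Checking each word (must be exactly 3 chars):
  'cat' (len=3): no
  'log' (len=3): no
  'fog' (len=3): no
  'fog' (len=3): no
  'map' (len=3): no
Matching words: []
Total: 0

0


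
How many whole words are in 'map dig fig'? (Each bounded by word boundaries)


Word boundaries (\b) mark the start/end of each word.
Text: 'map dig fig'
Splitting by whitespace:
  Word 1: 'map'
  Word 2: 'dig'
  Word 3: 'fig'
Total whole words: 3

3


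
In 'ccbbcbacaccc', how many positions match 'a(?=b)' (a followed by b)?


Lookahead 'a(?=b)' matches 'a' only when followed by 'b'.
String: 'ccbbcbacaccc'
Checking each position where char is 'a':
  pos 6: 'a' -> no (next='c')
  pos 8: 'a' -> no (next='c')
Matching positions: []
Count: 0

0


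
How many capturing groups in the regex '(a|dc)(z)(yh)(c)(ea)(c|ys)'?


To count capturing groups, count each '(' that starts a group.
Pattern: '(a|dc)(z)(yh)(c)(ea)(c|ys)'
Walking through the pattern:
  Position 0: '(' -> group #1
  Position 6: '(' -> group #2
  Position 9: '(' -> group #3
  Position 13: '(' -> group #4
  Position 16: '(' -> group #5
  Position 20: '(' -> group #6
Total capturing groups: 6

6


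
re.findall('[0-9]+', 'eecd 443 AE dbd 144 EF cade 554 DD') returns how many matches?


Pattern '[0-9]+' finds one or more digits.
Text: 'eecd 443 AE dbd 144 EF cade 554 DD'
Scanning for matches:
  Match 1: '443'
  Match 2: '144'
  Match 3: '554'
Total matches: 3

3


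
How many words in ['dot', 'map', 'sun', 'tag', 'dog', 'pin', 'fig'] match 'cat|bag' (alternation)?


Alternation 'cat|bag' matches either 'cat' or 'bag'.
Checking each word:
  'dot' -> no
  'map' -> no
  'sun' -> no
  'tag' -> no
  'dog' -> no
  'pin' -> no
  'fig' -> no
Matches: []
Count: 0

0


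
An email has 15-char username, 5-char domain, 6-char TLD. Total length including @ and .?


An email address has format: username@domain.tld
Username length: 15
'@' character: 1
Domain length: 5
'.' character: 1
TLD length: 6
Total = 15 + 1 + 5 + 1 + 6 = 28

28


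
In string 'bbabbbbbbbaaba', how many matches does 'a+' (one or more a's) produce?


Pattern 'a+' matches one or more consecutive a's.
String: 'bbabbbbbbbaaba'
Scanning for runs of a:
  Match 1: 'a' (length 1)
  Match 2: 'aa' (length 2)
  Match 3: 'a' (length 1)
Total matches: 3

3


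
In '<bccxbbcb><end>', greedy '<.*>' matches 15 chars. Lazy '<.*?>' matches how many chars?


Greedy '<.*>' tries to match as MUCH as possible.
Lazy '<.*?>' tries to match as LITTLE as possible.

String: '<bccxbbcb><end>'
Greedy '<.*>' starts at first '<' and extends to the LAST '>': '<bccxbbcb><end>' (15 chars)
Lazy '<.*?>' starts at first '<' and stops at the FIRST '>': '<bccxbbcb>' (10 chars)

10


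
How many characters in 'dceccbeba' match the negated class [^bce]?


Negated class [^bce] matches any char NOT in {b, c, e}
Scanning 'dceccbeba':
  pos 0: 'd' -> MATCH
  pos 1: 'c' -> no (excluded)
  pos 2: 'e' -> no (excluded)
  pos 3: 'c' -> no (excluded)
  pos 4: 'c' -> no (excluded)
  pos 5: 'b' -> no (excluded)
  pos 6: 'e' -> no (excluded)
  pos 7: 'b' -> no (excluded)
  pos 8: 'a' -> MATCH
Total matches: 2

2


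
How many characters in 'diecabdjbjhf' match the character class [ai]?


Character class [ai] matches any of: {a, i}
Scanning string 'diecabdjbjhf' character by character:
  pos 0: 'd' -> no
  pos 1: 'i' -> MATCH
  pos 2: 'e' -> no
  pos 3: 'c' -> no
  pos 4: 'a' -> MATCH
  pos 5: 'b' -> no
  pos 6: 'd' -> no
  pos 7: 'j' -> no
  pos 8: 'b' -> no
  pos 9: 'j' -> no
  pos 10: 'h' -> no
  pos 11: 'f' -> no
Total matches: 2

2


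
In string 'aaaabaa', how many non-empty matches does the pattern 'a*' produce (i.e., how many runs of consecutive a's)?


Pattern 'a*' matches zero or more a's. We want non-empty runs of consecutive a's.
String: 'aaaabaa'
Walking through the string to find runs of a's:
  Run 1: positions 0-3 -> 'aaaa'
  Run 2: positions 5-6 -> 'aa'
Non-empty runs found: ['aaaa', 'aa']
Count: 2

2


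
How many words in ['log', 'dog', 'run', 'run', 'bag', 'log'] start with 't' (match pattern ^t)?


Pattern ^t anchors to start of word. Check which words begin with 't':
  'log' -> no
  'dog' -> no
  'run' -> no
  'run' -> no
  'bag' -> no
  'log' -> no
Matching words: []
Count: 0

0


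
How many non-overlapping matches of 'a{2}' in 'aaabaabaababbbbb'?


Pattern 'a{2}' matches exactly 2 consecutive a's (greedy, non-overlapping).
String: 'aaabaabaababbbbb'
Scanning for runs of a's:
  Run at pos 0: 'aaa' (length 3) -> 1 match(es)
  Run at pos 4: 'aa' (length 2) -> 1 match(es)
  Run at pos 7: 'aa' (length 2) -> 1 match(es)
  Run at pos 10: 'a' (length 1) -> 0 match(es)
Matches found: ['aa', 'aa', 'aa']
Total: 3

3


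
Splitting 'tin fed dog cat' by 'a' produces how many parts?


Splitting by 'a' breaks the string at each occurrence of the separator.
Text: 'tin fed dog cat'
Parts after split:
  Part 1: 'tin fed dog c'
  Part 2: 't'
Total parts: 2

2


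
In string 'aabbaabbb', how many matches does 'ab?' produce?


Pattern 'ab?' matches 'a' optionally followed by 'b'.
String: 'aabbaabbb'
Scanning left to right for 'a' then checking next char:
  Match 1: 'a' (a not followed by b)
  Match 2: 'ab' (a followed by b)
  Match 3: 'a' (a not followed by b)
  Match 4: 'ab' (a followed by b)
Total matches: 4

4


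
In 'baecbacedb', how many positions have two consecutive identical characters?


Looking for consecutive identical characters in 'baecbacedb':
  pos 0-1: 'b' vs 'a' -> different
  pos 1-2: 'a' vs 'e' -> different
  pos 2-3: 'e' vs 'c' -> different
  pos 3-4: 'c' vs 'b' -> different
  pos 4-5: 'b' vs 'a' -> different
  pos 5-6: 'a' vs 'c' -> different
  pos 6-7: 'c' vs 'e' -> different
  pos 7-8: 'e' vs 'd' -> different
  pos 8-9: 'd' vs 'b' -> different
Consecutive identical pairs: []
Count: 0

0


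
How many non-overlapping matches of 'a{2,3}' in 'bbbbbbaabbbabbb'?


Pattern 'a{2,3}' matches between 2 and 3 consecutive a's (greedy).
String: 'bbbbbbaabbbabbb'
Finding runs of a's and applying greedy matching:
  Run at pos 6: 'aa' (length 2)
  Run at pos 11: 'a' (length 1)
Matches: ['aa']
Count: 1

1


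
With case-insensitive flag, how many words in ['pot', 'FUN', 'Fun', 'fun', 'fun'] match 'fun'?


Case-insensitive matching: compare each word's lowercase form to 'fun'.
  'pot' -> lower='pot' -> no
  'FUN' -> lower='fun' -> MATCH
  'Fun' -> lower='fun' -> MATCH
  'fun' -> lower='fun' -> MATCH
  'fun' -> lower='fun' -> MATCH
Matches: ['FUN', 'Fun', 'fun', 'fun']
Count: 4

4


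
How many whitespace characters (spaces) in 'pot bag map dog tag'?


\s matches whitespace characters (spaces, tabs, etc.).
Text: 'pot bag map dog tag'
This text has 5 words separated by spaces.
Number of spaces = number of words - 1 = 5 - 1 = 4

4


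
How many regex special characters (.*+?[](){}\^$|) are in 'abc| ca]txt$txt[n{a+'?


Regex special characters are: . * + ? [ ] ( ) { } \ ^ $ |
Scanning 'abc| ca]txt$txt[n{a+':
  pos 3: '|' -> SPECIAL
  pos 7: ']' -> SPECIAL
  pos 11: '$' -> SPECIAL
  pos 15: '[' -> SPECIAL
  pos 17: '{' -> SPECIAL
  pos 19: '+' -> SPECIAL
Special chars found: ['|', ']', '$', '[', '{', '+']
Total: 6

6


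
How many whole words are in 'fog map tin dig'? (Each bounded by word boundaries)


Word boundaries (\b) mark the start/end of each word.
Text: 'fog map tin dig'
Splitting by whitespace:
  Word 1: 'fog'
  Word 2: 'map'
  Word 3: 'tin'
  Word 4: 'dig'
Total whole words: 4

4


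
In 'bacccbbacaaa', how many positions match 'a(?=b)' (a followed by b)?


Lookahead 'a(?=b)' matches 'a' only when followed by 'b'.
String: 'bacccbbacaaa'
Checking each position where char is 'a':
  pos 1: 'a' -> no (next='c')
  pos 7: 'a' -> no (next='c')
  pos 9: 'a' -> no (next='a')
  pos 10: 'a' -> no (next='a')
Matching positions: []
Count: 0

0


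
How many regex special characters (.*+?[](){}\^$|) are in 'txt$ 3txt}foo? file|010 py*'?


Regex special characters are: . * + ? [ ] ( ) { } \ ^ $ |
Scanning 'txt$ 3txt}foo? file|010 py*':
  pos 3: '$' -> SPECIAL
  pos 9: '}' -> SPECIAL
  pos 13: '?' -> SPECIAL
  pos 19: '|' -> SPECIAL
  pos 26: '*' -> SPECIAL
Special chars found: ['$', '}', '?', '|', '*']
Total: 5

5


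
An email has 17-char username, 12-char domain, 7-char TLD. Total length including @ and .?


An email address has format: username@domain.tld
Username length: 17
'@' character: 1
Domain length: 12
'.' character: 1
TLD length: 7
Total = 17 + 1 + 12 + 1 + 7 = 38

38


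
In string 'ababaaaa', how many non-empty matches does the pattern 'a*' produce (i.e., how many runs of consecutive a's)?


Pattern 'a*' matches zero or more a's. We want non-empty runs of consecutive a's.
String: 'ababaaaa'
Walking through the string to find runs of a's:
  Run 1: positions 0-0 -> 'a'
  Run 2: positions 2-2 -> 'a'
  Run 3: positions 4-7 -> 'aaaa'
Non-empty runs found: ['a', 'a', 'aaaa']
Count: 3

3


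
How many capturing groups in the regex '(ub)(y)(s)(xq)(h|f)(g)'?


To count capturing groups, count each '(' that starts a group.
Pattern: '(ub)(y)(s)(xq)(h|f)(g)'
Walking through the pattern:
  Position 0: '(' -> group #1
  Position 4: '(' -> group #2
  Position 7: '(' -> group #3
  Position 10: '(' -> group #4
  Position 14: '(' -> group #5
  Position 19: '(' -> group #6
Total capturing groups: 6

6


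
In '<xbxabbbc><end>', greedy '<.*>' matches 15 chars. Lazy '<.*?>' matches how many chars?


Greedy '<.*>' tries to match as MUCH as possible.
Lazy '<.*?>' tries to match as LITTLE as possible.

String: '<xbxabbbc><end>'
Greedy '<.*>' starts at first '<' and extends to the LAST '>': '<xbxabbbc><end>' (15 chars)
Lazy '<.*?>' starts at first '<' and stops at the FIRST '>': '<xbxabbbc>' (10 chars)

10


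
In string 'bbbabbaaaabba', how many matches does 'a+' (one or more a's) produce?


Pattern 'a+' matches one or more consecutive a's.
String: 'bbbabbaaaabba'
Scanning for runs of a:
  Match 1: 'a' (length 1)
  Match 2: 'aaaa' (length 4)
  Match 3: 'a' (length 1)
Total matches: 3

3


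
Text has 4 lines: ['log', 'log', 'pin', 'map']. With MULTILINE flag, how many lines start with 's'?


With MULTILINE flag, ^ matches the start of each line.
Lines: ['log', 'log', 'pin', 'map']
Checking which lines start with 's':
  Line 1: 'log' -> no
  Line 2: 'log' -> no
  Line 3: 'pin' -> no
  Line 4: 'map' -> no
Matching lines: []
Count: 0

0


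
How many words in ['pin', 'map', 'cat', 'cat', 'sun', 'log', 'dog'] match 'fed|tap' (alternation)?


Alternation 'fed|tap' matches either 'fed' or 'tap'.
Checking each word:
  'pin' -> no
  'map' -> no
  'cat' -> no
  'cat' -> no
  'sun' -> no
  'log' -> no
  'dog' -> no
Matches: []
Count: 0

0


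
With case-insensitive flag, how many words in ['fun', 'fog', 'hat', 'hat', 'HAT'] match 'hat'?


Case-insensitive matching: compare each word's lowercase form to 'hat'.
  'fun' -> lower='fun' -> no
  'fog' -> lower='fog' -> no
  'hat' -> lower='hat' -> MATCH
  'hat' -> lower='hat' -> MATCH
  'HAT' -> lower='hat' -> MATCH
Matches: ['hat', 'hat', 'HAT']
Count: 3

3


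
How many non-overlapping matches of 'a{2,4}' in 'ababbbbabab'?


Pattern 'a{2,4}' matches between 2 and 4 consecutive a's (greedy).
String: 'ababbbbabab'
Finding runs of a's and applying greedy matching:
  Run at pos 0: 'a' (length 1)
  Run at pos 2: 'a' (length 1)
  Run at pos 7: 'a' (length 1)
  Run at pos 9: 'a' (length 1)
Matches: []
Count: 0

0


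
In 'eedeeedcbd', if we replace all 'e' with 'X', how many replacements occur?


re.sub('e', 'X', text) replaces every occurrence of 'e' with 'X'.
Text: 'eedeeedcbd'
Scanning for 'e':
  pos 0: 'e' -> replacement #1
  pos 1: 'e' -> replacement #2
  pos 3: 'e' -> replacement #3
  pos 4: 'e' -> replacement #4
  pos 5: 'e' -> replacement #5
Total replacements: 5

5


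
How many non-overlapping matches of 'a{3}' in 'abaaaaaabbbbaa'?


Pattern 'a{3}' matches exactly 3 consecutive a's (greedy, non-overlapping).
String: 'abaaaaaabbbbaa'
Scanning for runs of a's:
  Run at pos 0: 'a' (length 1) -> 0 match(es)
  Run at pos 2: 'aaaaaa' (length 6) -> 2 match(es)
  Run at pos 12: 'aa' (length 2) -> 0 match(es)
Matches found: ['aaa', 'aaa']
Total: 2

2


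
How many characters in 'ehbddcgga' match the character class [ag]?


Character class [ag] matches any of: {a, g}
Scanning string 'ehbddcgga' character by character:
  pos 0: 'e' -> no
  pos 1: 'h' -> no
  pos 2: 'b' -> no
  pos 3: 'd' -> no
  pos 4: 'd' -> no
  pos 5: 'c' -> no
  pos 6: 'g' -> MATCH
  pos 7: 'g' -> MATCH
  pos 8: 'a' -> MATCH
Total matches: 3

3


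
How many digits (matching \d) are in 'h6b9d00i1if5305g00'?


\d matches any digit 0-9.
Scanning 'h6b9d00i1if5305g00':
  pos 1: '6' -> DIGIT
  pos 3: '9' -> DIGIT
  pos 5: '0' -> DIGIT
  pos 6: '0' -> DIGIT
  pos 8: '1' -> DIGIT
  pos 11: '5' -> DIGIT
  pos 12: '3' -> DIGIT
  pos 13: '0' -> DIGIT
  pos 14: '5' -> DIGIT
  pos 16: '0' -> DIGIT
  pos 17: '0' -> DIGIT
Digits found: ['6', '9', '0', '0', '1', '5', '3', '0', '5', '0', '0']
Total: 11

11


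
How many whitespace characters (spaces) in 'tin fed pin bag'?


\s matches whitespace characters (spaces, tabs, etc.).
Text: 'tin fed pin bag'
This text has 4 words separated by spaces.
Number of spaces = number of words - 1 = 4 - 1 = 3

3


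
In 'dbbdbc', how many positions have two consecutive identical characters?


Looking for consecutive identical characters in 'dbbdbc':
  pos 0-1: 'd' vs 'b' -> different
  pos 1-2: 'b' vs 'b' -> MATCH ('bb')
  pos 2-3: 'b' vs 'd' -> different
  pos 3-4: 'd' vs 'b' -> different
  pos 4-5: 'b' vs 'c' -> different
Consecutive identical pairs: ['bb']
Count: 1

1


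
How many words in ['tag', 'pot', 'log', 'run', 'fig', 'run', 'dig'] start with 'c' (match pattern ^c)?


Pattern ^c anchors to start of word. Check which words begin with 'c':
  'tag' -> no
  'pot' -> no
  'log' -> no
  'run' -> no
  'fig' -> no
  'run' -> no
  'dig' -> no
Matching words: []
Count: 0

0


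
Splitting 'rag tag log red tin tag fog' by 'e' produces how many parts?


Splitting by 'e' breaks the string at each occurrence of the separator.
Text: 'rag tag log red tin tag fog'
Parts after split:
  Part 1: 'rag tag log r'
  Part 2: 'd tin tag fog'
Total parts: 2

2


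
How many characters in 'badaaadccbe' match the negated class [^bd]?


Negated class [^bd] matches any char NOT in {b, d}
Scanning 'badaaadccbe':
  pos 0: 'b' -> no (excluded)
  pos 1: 'a' -> MATCH
  pos 2: 'd' -> no (excluded)
  pos 3: 'a' -> MATCH
  pos 4: 'a' -> MATCH
  pos 5: 'a' -> MATCH
  pos 6: 'd' -> no (excluded)
  pos 7: 'c' -> MATCH
  pos 8: 'c' -> MATCH
  pos 9: 'b' -> no (excluded)
  pos 10: 'e' -> MATCH
Total matches: 7

7


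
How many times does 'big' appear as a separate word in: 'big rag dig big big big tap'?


Scanning each word for exact match 'big':
  Word 1: 'big' -> MATCH
  Word 2: 'rag' -> no
  Word 3: 'dig' -> no
  Word 4: 'big' -> MATCH
  Word 5: 'big' -> MATCH
  Word 6: 'big' -> MATCH
  Word 7: 'tap' -> no
Total matches: 4

4


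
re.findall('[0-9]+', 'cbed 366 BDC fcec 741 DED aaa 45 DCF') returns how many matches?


Pattern '[0-9]+' finds one or more digits.
Text: 'cbed 366 BDC fcec 741 DED aaa 45 DCF'
Scanning for matches:
  Match 1: '366'
  Match 2: '741'
  Match 3: '45'
Total matches: 3

3


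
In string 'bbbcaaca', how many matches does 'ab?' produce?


Pattern 'ab?' matches 'a' optionally followed by 'b'.
String: 'bbbcaaca'
Scanning left to right for 'a' then checking next char:
  Match 1: 'a' (a not followed by b)
  Match 2: 'a' (a not followed by b)
  Match 3: 'a' (a not followed by b)
Total matches: 3

3


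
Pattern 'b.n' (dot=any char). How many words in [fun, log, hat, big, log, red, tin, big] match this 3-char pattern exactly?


Pattern 'b.n' means: starts with 'b', any single char, ends with 'n'.
Checking each word (must be exactly 3 chars):
  'fun' (len=3): no
  'log' (len=3): no
  'hat' (len=3): no
  'big' (len=3): no
  'log' (len=3): no
  'red' (len=3): no
  'tin' (len=3): no
  'big' (len=3): no
Matching words: []
Total: 0

0


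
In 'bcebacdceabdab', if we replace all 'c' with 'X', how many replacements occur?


re.sub('c', 'X', text) replaces every occurrence of 'c' with 'X'.
Text: 'bcebacdceabdab'
Scanning for 'c':
  pos 1: 'c' -> replacement #1
  pos 5: 'c' -> replacement #2
  pos 7: 'c' -> replacement #3
Total replacements: 3

3


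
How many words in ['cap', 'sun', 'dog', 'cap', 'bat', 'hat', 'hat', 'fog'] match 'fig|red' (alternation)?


Alternation 'fig|red' matches either 'fig' or 'red'.
Checking each word:
  'cap' -> no
  'sun' -> no
  'dog' -> no
  'cap' -> no
  'bat' -> no
  'hat' -> no
  'hat' -> no
  'fog' -> no
Matches: []
Count: 0

0


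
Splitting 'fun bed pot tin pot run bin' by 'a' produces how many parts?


Splitting by 'a' breaks the string at each occurrence of the separator.
Text: 'fun bed pot tin pot run bin'
Parts after split:
  Part 1: 'fun bed pot tin pot run bin'
Total parts: 1

1


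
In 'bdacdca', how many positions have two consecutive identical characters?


Looking for consecutive identical characters in 'bdacdca':
  pos 0-1: 'b' vs 'd' -> different
  pos 1-2: 'd' vs 'a' -> different
  pos 2-3: 'a' vs 'c' -> different
  pos 3-4: 'c' vs 'd' -> different
  pos 4-5: 'd' vs 'c' -> different
  pos 5-6: 'c' vs 'a' -> different
Consecutive identical pairs: []
Count: 0

0


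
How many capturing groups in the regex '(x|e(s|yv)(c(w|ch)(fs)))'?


To count capturing groups, count each '(' that starts a group.
Pattern: '(x|e(s|yv)(c(w|ch)(fs)))'
Walking through the pattern:
  Position 0: '(' -> group #1
  Position 4: '(' -> group #2
  Position 10: '(' -> group #3
  Position 12: '(' -> group #4
  Position 18: '(' -> group #5
Total capturing groups: 5

5


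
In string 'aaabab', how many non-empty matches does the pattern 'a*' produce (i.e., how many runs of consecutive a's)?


Pattern 'a*' matches zero or more a's. We want non-empty runs of consecutive a's.
String: 'aaabab'
Walking through the string to find runs of a's:
  Run 1: positions 0-2 -> 'aaa'
  Run 2: positions 4-4 -> 'a'
Non-empty runs found: ['aaa', 'a']
Count: 2

2


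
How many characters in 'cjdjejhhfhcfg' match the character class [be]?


Character class [be] matches any of: {b, e}
Scanning string 'cjdjejhhfhcfg' character by character:
  pos 0: 'c' -> no
  pos 1: 'j' -> no
  pos 2: 'd' -> no
  pos 3: 'j' -> no
  pos 4: 'e' -> MATCH
  pos 5: 'j' -> no
  pos 6: 'h' -> no
  pos 7: 'h' -> no
  pos 8: 'f' -> no
  pos 9: 'h' -> no
  pos 10: 'c' -> no
  pos 11: 'f' -> no
  pos 12: 'g' -> no
Total matches: 1

1


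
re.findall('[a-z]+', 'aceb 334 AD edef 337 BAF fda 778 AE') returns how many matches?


Pattern '[a-z]+' finds one or more lowercase letters.
Text: 'aceb 334 AD edef 337 BAF fda 778 AE'
Scanning for matches:
  Match 1: 'aceb'
  Match 2: 'edef'
  Match 3: 'fda'
Total matches: 3

3


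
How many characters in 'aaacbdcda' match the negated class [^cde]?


Negated class [^cde] matches any char NOT in {c, d, e}
Scanning 'aaacbdcda':
  pos 0: 'a' -> MATCH
  pos 1: 'a' -> MATCH
  pos 2: 'a' -> MATCH
  pos 3: 'c' -> no (excluded)
  pos 4: 'b' -> MATCH
  pos 5: 'd' -> no (excluded)
  pos 6: 'c' -> no (excluded)
  pos 7: 'd' -> no (excluded)
  pos 8: 'a' -> MATCH
Total matches: 5

5


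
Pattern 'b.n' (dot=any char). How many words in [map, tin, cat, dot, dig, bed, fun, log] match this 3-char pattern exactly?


Pattern 'b.n' means: starts with 'b', any single char, ends with 'n'.
Checking each word (must be exactly 3 chars):
  'map' (len=3): no
  'tin' (len=3): no
  'cat' (len=3): no
  'dot' (len=3): no
  'dig' (len=3): no
  'bed' (len=3): no
  'fun' (len=3): no
  'log' (len=3): no
Matching words: []
Total: 0

0


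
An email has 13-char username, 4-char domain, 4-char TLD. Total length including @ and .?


An email address has format: username@domain.tld
Username length: 13
'@' character: 1
Domain length: 4
'.' character: 1
TLD length: 4
Total = 13 + 1 + 4 + 1 + 4 = 23

23


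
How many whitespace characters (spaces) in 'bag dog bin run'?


\s matches whitespace characters (spaces, tabs, etc.).
Text: 'bag dog bin run'
This text has 4 words separated by spaces.
Number of spaces = number of words - 1 = 4 - 1 = 3

3


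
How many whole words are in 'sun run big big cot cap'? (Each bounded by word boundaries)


Word boundaries (\b) mark the start/end of each word.
Text: 'sun run big big cot cap'
Splitting by whitespace:
  Word 1: 'sun'
  Word 2: 'run'
  Word 3: 'big'
  Word 4: 'big'
  Word 5: 'cot'
  Word 6: 'cap'
Total whole words: 6

6


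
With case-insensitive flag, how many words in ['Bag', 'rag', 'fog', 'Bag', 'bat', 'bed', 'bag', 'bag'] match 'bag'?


Case-insensitive matching: compare each word's lowercase form to 'bag'.
  'Bag' -> lower='bag' -> MATCH
  'rag' -> lower='rag' -> no
  'fog' -> lower='fog' -> no
  'Bag' -> lower='bag' -> MATCH
  'bat' -> lower='bat' -> no
  'bed' -> lower='bed' -> no
  'bag' -> lower='bag' -> MATCH
  'bag' -> lower='bag' -> MATCH
Matches: ['Bag', 'Bag', 'bag', 'bag']
Count: 4

4


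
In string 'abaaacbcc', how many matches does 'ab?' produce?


Pattern 'ab?' matches 'a' optionally followed by 'b'.
String: 'abaaacbcc'
Scanning left to right for 'a' then checking next char:
  Match 1: 'ab' (a followed by b)
  Match 2: 'a' (a not followed by b)
  Match 3: 'a' (a not followed by b)
  Match 4: 'a' (a not followed by b)
Total matches: 4

4


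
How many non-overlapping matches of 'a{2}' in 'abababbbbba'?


Pattern 'a{2}' matches exactly 2 consecutive a's (greedy, non-overlapping).
String: 'abababbbbba'
Scanning for runs of a's:
  Run at pos 0: 'a' (length 1) -> 0 match(es)
  Run at pos 2: 'a' (length 1) -> 0 match(es)
  Run at pos 4: 'a' (length 1) -> 0 match(es)
  Run at pos 10: 'a' (length 1) -> 0 match(es)
Matches found: []
Total: 0

0


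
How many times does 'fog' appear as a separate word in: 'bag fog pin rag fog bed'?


Scanning each word for exact match 'fog':
  Word 1: 'bag' -> no
  Word 2: 'fog' -> MATCH
  Word 3: 'pin' -> no
  Word 4: 'rag' -> no
  Word 5: 'fog' -> MATCH
  Word 6: 'bed' -> no
Total matches: 2

2


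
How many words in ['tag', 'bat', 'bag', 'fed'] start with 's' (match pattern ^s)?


Pattern ^s anchors to start of word. Check which words begin with 's':
  'tag' -> no
  'bat' -> no
  'bag' -> no
  'fed' -> no
Matching words: []
Count: 0

0


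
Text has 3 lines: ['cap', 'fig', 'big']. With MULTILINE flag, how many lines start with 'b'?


With MULTILINE flag, ^ matches the start of each line.
Lines: ['cap', 'fig', 'big']
Checking which lines start with 'b':
  Line 1: 'cap' -> no
  Line 2: 'fig' -> no
  Line 3: 'big' -> MATCH
Matching lines: ['big']
Count: 1

1


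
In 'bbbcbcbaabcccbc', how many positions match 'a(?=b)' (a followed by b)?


Lookahead 'a(?=b)' matches 'a' only when followed by 'b'.
String: 'bbbcbcbaabcccbc'
Checking each position where char is 'a':
  pos 7: 'a' -> no (next='a')
  pos 8: 'a' -> MATCH (next='b')
Matching positions: [8]
Count: 1

1


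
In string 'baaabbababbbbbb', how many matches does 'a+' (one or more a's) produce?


Pattern 'a+' matches one or more consecutive a's.
String: 'baaabbababbbbbb'
Scanning for runs of a:
  Match 1: 'aaa' (length 3)
  Match 2: 'a' (length 1)
  Match 3: 'a' (length 1)
Total matches: 3

3


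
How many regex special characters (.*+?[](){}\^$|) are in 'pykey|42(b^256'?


Regex special characters are: . * + ? [ ] ( ) { } \ ^ $ |
Scanning 'pykey|42(b^256':
  pos 5: '|' -> SPECIAL
  pos 8: '(' -> SPECIAL
  pos 10: '^' -> SPECIAL
Special chars found: ['|', '(', '^']
Total: 3

3


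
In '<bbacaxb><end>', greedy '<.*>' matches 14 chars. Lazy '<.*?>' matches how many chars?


Greedy '<.*>' tries to match as MUCH as possible.
Lazy '<.*?>' tries to match as LITTLE as possible.

String: '<bbacaxb><end>'
Greedy '<.*>' starts at first '<' and extends to the LAST '>': '<bbacaxb><end>' (14 chars)
Lazy '<.*?>' starts at first '<' and stops at the FIRST '>': '<bbacaxb>' (9 chars)

9


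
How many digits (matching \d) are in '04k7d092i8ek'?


\d matches any digit 0-9.
Scanning '04k7d092i8ek':
  pos 0: '0' -> DIGIT
  pos 1: '4' -> DIGIT
  pos 3: '7' -> DIGIT
  pos 5: '0' -> DIGIT
  pos 6: '9' -> DIGIT
  pos 7: '2' -> DIGIT
  pos 9: '8' -> DIGIT
Digits found: ['0', '4', '7', '0', '9', '2', '8']
Total: 7

7


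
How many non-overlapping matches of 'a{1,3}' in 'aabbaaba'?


Pattern 'a{1,3}' matches between 1 and 3 consecutive a's (greedy).
String: 'aabbaaba'
Finding runs of a's and applying greedy matching:
  Run at pos 0: 'aa' (length 2)
  Run at pos 4: 'aa' (length 2)
  Run at pos 7: 'a' (length 1)
Matches: ['aa', 'aa', 'a']
Count: 3

3


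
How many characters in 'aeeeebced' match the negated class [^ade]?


Negated class [^ade] matches any char NOT in {a, d, e}
Scanning 'aeeeebced':
  pos 0: 'a' -> no (excluded)
  pos 1: 'e' -> no (excluded)
  pos 2: 'e' -> no (excluded)
  pos 3: 'e' -> no (excluded)
  pos 4: 'e' -> no (excluded)
  pos 5: 'b' -> MATCH
  pos 6: 'c' -> MATCH
  pos 7: 'e' -> no (excluded)
  pos 8: 'd' -> no (excluded)
Total matches: 2

2


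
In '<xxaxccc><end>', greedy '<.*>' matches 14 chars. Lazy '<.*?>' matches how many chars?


Greedy '<.*>' tries to match as MUCH as possible.
Lazy '<.*?>' tries to match as LITTLE as possible.

String: '<xxaxccc><end>'
Greedy '<.*>' starts at first '<' and extends to the LAST '>': '<xxaxccc><end>' (14 chars)
Lazy '<.*?>' starts at first '<' and stops at the FIRST '>': '<xxaxccc>' (9 chars)

9


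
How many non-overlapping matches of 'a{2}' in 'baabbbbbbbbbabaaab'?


Pattern 'a{2}' matches exactly 2 consecutive a's (greedy, non-overlapping).
String: 'baabbbbbbbbbabaaab'
Scanning for runs of a's:
  Run at pos 1: 'aa' (length 2) -> 1 match(es)
  Run at pos 12: 'a' (length 1) -> 0 match(es)
  Run at pos 14: 'aaa' (length 3) -> 1 match(es)
Matches found: ['aa', 'aa']
Total: 2

2


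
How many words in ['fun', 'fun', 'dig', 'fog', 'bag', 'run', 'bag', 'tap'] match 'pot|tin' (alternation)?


Alternation 'pot|tin' matches either 'pot' or 'tin'.
Checking each word:
  'fun' -> no
  'fun' -> no
  'dig' -> no
  'fog' -> no
  'bag' -> no
  'run' -> no
  'bag' -> no
  'tap' -> no
Matches: []
Count: 0

0


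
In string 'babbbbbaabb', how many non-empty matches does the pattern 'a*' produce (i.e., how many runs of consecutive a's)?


Pattern 'a*' matches zero or more a's. We want non-empty runs of consecutive a's.
String: 'babbbbbaabb'
Walking through the string to find runs of a's:
  Run 1: positions 1-1 -> 'a'
  Run 2: positions 7-8 -> 'aa'
Non-empty runs found: ['a', 'aa']
Count: 2

2


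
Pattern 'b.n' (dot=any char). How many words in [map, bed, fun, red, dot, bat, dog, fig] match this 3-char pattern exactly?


Pattern 'b.n' means: starts with 'b', any single char, ends with 'n'.
Checking each word (must be exactly 3 chars):
  'map' (len=3): no
  'bed' (len=3): no
  'fun' (len=3): no
  'red' (len=3): no
  'dot' (len=3): no
  'bat' (len=3): no
  'dog' (len=3): no
  'fig' (len=3): no
Matching words: []
Total: 0

0


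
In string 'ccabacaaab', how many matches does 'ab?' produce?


Pattern 'ab?' matches 'a' optionally followed by 'b'.
String: 'ccabacaaab'
Scanning left to right for 'a' then checking next char:
  Match 1: 'ab' (a followed by b)
  Match 2: 'a' (a not followed by b)
  Match 3: 'a' (a not followed by b)
  Match 4: 'a' (a not followed by b)
  Match 5: 'ab' (a followed by b)
Total matches: 5

5


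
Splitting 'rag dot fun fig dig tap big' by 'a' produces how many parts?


Splitting by 'a' breaks the string at each occurrence of the separator.
Text: 'rag dot fun fig dig tap big'
Parts after split:
  Part 1: 'r'
  Part 2: 'g dot fun fig dig t'
  Part 3: 'p big'
Total parts: 3

3
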